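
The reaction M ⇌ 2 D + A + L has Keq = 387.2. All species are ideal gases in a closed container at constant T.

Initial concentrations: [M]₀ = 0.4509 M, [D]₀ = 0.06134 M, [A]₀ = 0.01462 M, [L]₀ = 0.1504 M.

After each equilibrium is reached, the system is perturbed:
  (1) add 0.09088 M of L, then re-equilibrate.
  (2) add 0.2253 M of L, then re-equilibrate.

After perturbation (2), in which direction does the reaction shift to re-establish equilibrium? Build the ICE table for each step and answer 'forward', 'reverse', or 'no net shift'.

Direction: reverse

Q₀ = 1.8349e-05 vs Keq = 387.2 ⇒ Q<K, forward
Step 1:
                    M           D           A           L
  Initial      0.4509     0.06134     0.01462      0.1504
  Change      -0.4502      0.9005      0.4502      0.4502
  Equil    6.6706e-04      0.9618      0.4649      0.6006
  solve Keq expr → x = 0.4502; check Q = 387.2
Then add 0.09088 M of L.
Step 2:
                    M           D           A           L
  Initial  6.6706e-04      0.9618      0.4649      0.6915
  Change   1.0033e-04 -2.0067e-04 -1.0033e-04 -1.0033e-04
  Equil    7.6739e-04      0.9616      0.4648      0.6914
  solve Keq expr → x = -1.0033e-04; check Q = 387.2
Then add 0.2253 M of L.
Step 3:
                    M           D           A           L
  Initial  7.6739e-04      0.9616      0.4648      0.9167
  Change   2.4819e-04 -4.9638e-04 -2.4819e-04 -2.4819e-04
  Equil      0.001016      0.9611      0.4645      0.9165
  solve Keq expr → x = -2.4819e-04; check Q = 387.2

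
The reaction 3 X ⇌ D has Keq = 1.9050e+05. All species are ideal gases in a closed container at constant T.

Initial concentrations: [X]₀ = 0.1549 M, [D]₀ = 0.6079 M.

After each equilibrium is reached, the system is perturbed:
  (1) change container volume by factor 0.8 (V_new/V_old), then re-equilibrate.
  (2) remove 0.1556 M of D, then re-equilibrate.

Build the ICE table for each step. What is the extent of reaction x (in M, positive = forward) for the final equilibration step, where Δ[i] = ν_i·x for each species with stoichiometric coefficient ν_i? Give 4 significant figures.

Q₀ = 163.6 vs Keq = 1.9050e+05 ⇒ Q<K, forward
Step 1:
                    X           D
  Initial      0.1549      0.6079
  Change      -0.1398      0.0466
  Equil       0.01509      0.6545
  solve Keq expr → x = 0.0466; check Q = 1.9050e+05
Then change container volume by factor 0.8 (V_new/V_old).
Step 2:
                    X           D
  Initial     0.01886      0.8181
  Change    -0.002601  8.6715e-04
  Equil       0.01626       0.819
  solve Keq expr → x = 8.6715e-04; check Q = 1.9050e+05
Then remove 0.1556 M of D.
Step 3:
                    X           D
  Initial     0.01626      0.6634
  Change      -0.0011  3.6669e-04
  Equil       0.01516      0.6638
  solve Keq expr → x = 3.6669e-04; check Q = 1.9050e+05

x = 3.6669e-04 M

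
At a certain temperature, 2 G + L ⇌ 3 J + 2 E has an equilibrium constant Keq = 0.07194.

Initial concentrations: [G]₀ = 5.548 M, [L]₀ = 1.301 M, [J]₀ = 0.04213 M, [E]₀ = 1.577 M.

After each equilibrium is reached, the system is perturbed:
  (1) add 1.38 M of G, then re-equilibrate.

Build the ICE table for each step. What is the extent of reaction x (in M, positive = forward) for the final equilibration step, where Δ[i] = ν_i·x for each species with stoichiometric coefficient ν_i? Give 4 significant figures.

x = 0.03332 M

Q₀ = 4.6440e-06 vs Keq = 0.07194 ⇒ Q<K, forward
Step 1:
                  G         L         J         E
  I           5.548     1.301   0.04213     1.577
  C         -0.4859    -0.243    0.7289    0.4859
  E           5.062     1.058     0.771     2.063
  solve Keq expr → x = 0.243; check Q = 0.07194
Then add 1.38 M of G.
Step 2:
                  G         L         J         E
  I           6.442     1.058     0.771     2.063
  C        -0.06665  -0.03332   0.09997   0.06665
  E           6.375     1.025     0.871      2.13
  solve Keq expr → x = 0.03332; check Q = 0.07194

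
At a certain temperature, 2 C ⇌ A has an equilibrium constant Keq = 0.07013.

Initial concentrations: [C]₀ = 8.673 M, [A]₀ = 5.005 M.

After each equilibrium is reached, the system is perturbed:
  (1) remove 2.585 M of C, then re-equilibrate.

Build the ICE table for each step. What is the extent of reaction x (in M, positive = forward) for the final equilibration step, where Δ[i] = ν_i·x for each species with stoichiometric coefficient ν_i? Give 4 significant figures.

x = -0.8982 M

Q₀ = 0.06654 vs Keq = 0.07013 ⇒ Q<K, forward
Step 1:
                   C          A
  I            8.673      5.005
  C          -0.1585    0.07923
  E            8.515      5.084
  solve Keq expr → x = 0.07923; check Q = 0.07013
Then remove 2.585 M of C.
Step 2:
                   C          A
  I             5.93      5.084
  C            1.796    -0.8982
  E            7.726      4.186
  solve Keq expr → x = -0.8982; check Q = 0.07013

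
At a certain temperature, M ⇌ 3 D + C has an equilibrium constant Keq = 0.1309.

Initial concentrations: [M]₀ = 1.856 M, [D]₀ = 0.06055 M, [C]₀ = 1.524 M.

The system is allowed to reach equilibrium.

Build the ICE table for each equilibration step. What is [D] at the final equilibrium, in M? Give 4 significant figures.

[D]_eq = 0.5109 M

Q₀ = 1.8228e-04 vs Keq = 0.1309 ⇒ Q<K, forward
Step 1:
                   M          D          C
  Initial      1.856    0.06055      1.524
  Change     -0.1501     0.4504     0.1501
  Equil        1.706     0.5109      1.674
  solve Keq expr → x = 0.1501; check Q = 0.1309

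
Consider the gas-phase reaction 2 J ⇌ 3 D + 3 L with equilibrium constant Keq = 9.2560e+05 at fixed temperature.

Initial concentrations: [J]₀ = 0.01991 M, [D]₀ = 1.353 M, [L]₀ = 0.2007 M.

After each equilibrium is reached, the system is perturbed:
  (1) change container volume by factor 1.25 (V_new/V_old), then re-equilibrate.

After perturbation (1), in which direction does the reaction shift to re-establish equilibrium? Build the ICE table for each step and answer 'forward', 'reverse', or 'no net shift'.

Direction: forward

Q₀ = 50.51 vs Keq = 9.2560e+05 ⇒ Q<K, forward
Step 1:
                  J         D         L
  Initial   0.01991     1.353    0.2007
  Change   -0.01972   0.02958   0.02958
  Equil   1.8673e-04     1.383    0.2303
  solve Keq expr → x = 0.009862; check Q = 9.2560e+05
Then change container volume by factor 1.25 (V_new/V_old).
Step 2:
                  J         D         L
  Initial 1.4939e-04     1.106    0.1842
  Change  -5.3706e-05 8.0559e-05 8.0559e-05
  Equil   9.5681e-05     1.106    0.1843
  solve Keq expr → x = 2.6853e-05; check Q = 9.2560e+05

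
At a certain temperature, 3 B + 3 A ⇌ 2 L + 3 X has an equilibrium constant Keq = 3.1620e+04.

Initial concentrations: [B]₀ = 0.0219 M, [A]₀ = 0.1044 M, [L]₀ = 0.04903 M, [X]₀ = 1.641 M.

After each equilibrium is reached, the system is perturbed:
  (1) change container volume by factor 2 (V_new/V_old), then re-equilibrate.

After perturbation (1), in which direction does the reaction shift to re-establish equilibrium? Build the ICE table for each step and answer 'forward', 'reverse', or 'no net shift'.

Q₀ = 8.8882e+05 vs Keq = 3.1620e+04 ⇒ Q>K, reverse
Step 1:
                  B         A         L         X
  init       0.0219    0.1044   0.04903     1.641
  Δ         0.02143   0.02143  -0.01429  -0.02143
  eq        0.04333    0.1258   0.03474      1.62
  solve Keq expr → x = -0.007145; check Q = 3.1620e+04
Then change container volume by factor 2 (V_new/V_old).
Step 2:
                  B         A         L         X
  init      0.02167   0.06292   0.01737    0.8098
  Δ        0.002646  0.002646 -0.001764 -0.002646
  eq        0.02431   0.06556   0.01561    0.8071
  solve Keq expr → x = -8.8188e-04; check Q = 3.1620e+04

Direction: reverse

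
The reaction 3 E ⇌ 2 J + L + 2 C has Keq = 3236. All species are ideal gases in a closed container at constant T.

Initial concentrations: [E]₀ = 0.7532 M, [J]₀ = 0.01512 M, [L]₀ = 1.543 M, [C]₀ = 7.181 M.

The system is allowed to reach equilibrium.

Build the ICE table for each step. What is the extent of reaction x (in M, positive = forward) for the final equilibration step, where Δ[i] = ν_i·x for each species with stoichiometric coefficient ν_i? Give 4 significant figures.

x = 0.1941 M

Q₀ = 0.04257 vs Keq = 3236 ⇒ Q<K, forward
Step 1:
                  E         J         L         C
  I          0.7532   0.01512     1.543     7.181
  C         -0.5822    0.3881    0.1941    0.3881
  E           0.171    0.4032     1.737     7.569
  solve Keq expr → x = 0.1941; check Q = 3236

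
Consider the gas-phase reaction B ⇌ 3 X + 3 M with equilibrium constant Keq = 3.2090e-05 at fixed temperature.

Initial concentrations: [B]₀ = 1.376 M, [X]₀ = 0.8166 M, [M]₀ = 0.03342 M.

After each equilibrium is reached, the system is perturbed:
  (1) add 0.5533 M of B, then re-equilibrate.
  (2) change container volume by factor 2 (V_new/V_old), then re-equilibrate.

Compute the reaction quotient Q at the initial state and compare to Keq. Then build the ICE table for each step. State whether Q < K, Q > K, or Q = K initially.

Q₀ = 1.4772e-05; Q < K (proceeds forward)

Q₀ = 1.4772e-05 vs Keq = 3.2090e-05 ⇒ Q<K, forward
Step 1:
                  B         X         M
  Initial     1.376    0.8166   0.03342
  Change  -0.003114  0.009341  0.009341
  Equil       1.373    0.8259   0.04276
  solve Keq expr → x = 0.003114; check Q = 3.2090e-05
Then add 0.5533 M of B.
Step 2:
                  B         X         M
  Initial     1.926    0.8259   0.04276
  Change  -0.001606  0.004819  0.004819
  Equil       1.925    0.8308   0.04758
  solve Keq expr → x = 0.001606; check Q = 3.2090e-05
Then change container volume by factor 2 (V_new/V_old).
Step 3:
                  B         X         M
  Initial    0.9623    0.4154   0.02379
  Change   -0.01471   0.04413   0.04413
  Equil      0.9476    0.4595   0.06792
  solve Keq expr → x = 0.01471; check Q = 3.2090e-05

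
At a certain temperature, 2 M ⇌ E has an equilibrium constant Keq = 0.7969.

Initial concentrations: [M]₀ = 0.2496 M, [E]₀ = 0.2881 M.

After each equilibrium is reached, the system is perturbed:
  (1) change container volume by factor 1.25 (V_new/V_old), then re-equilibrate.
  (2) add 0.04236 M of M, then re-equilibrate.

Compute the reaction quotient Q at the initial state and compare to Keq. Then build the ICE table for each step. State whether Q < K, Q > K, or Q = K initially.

Q₀ = 4.624 vs Keq = 0.7969 ⇒ Q>K, reverse
Step 1:
                  M         E
  Initial    0.2496    0.2881
  Change     0.2219   -0.1109
  Equil      0.4715    0.1772
  solve Keq expr → x = -0.1109; check Q = 0.7969
Then change container volume by factor 1.25 (V_new/V_old).
Step 2:
                  M         E
  Initial    0.3772    0.1417
  Change    0.02528  -0.01264
  Equil      0.4025    0.1291
  solve Keq expr → x = -0.01264; check Q = 0.7969
Then add 0.04236 M of M.
Step 3:
                  M         E
  Initial    0.4448    0.1291
  Change   -0.02404   0.01202
  Equil      0.4208    0.1411
  solve Keq expr → x = 0.01202; check Q = 0.7969

Q₀ = 4.624; Q > K (proceeds reverse)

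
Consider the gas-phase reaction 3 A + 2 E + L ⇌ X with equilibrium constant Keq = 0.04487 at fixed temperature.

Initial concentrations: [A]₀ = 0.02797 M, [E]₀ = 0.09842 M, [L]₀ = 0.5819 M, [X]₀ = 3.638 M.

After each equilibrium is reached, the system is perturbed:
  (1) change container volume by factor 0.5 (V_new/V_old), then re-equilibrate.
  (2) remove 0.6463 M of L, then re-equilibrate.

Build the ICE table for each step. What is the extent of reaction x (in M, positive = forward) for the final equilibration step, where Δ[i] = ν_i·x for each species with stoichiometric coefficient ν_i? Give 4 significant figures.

Q₀ = 2.9496e+07 vs Keq = 0.04487 ⇒ Q>K, reverse
Step 1:
                  A         E         L         X
  I         0.02797   0.09842    0.5819     3.638
  C           2.444     1.629    0.8146   -0.8146
  E           2.472     1.728     1.396     2.823
  solve Keq expr → x = -0.8146; check Q = 0.04487
Then change container volume by factor 0.5 (V_new/V_old).
Step 2:
                  A         E         L         X
  I           4.943     3.455     2.793     5.647
  C          -2.283    -1.522   -0.7612    0.7612
  E            2.66     1.933     2.032     6.408
  solve Keq expr → x = 0.7612; check Q = 0.04487
Then remove 0.6463 M of L.
Step 3:
                  A         E         L         X
  I            2.66     1.933     1.385     6.408
  C          0.1871    0.1247   0.06237  -0.06237
  E           2.847     2.057     1.448     6.346
  solve Keq expr → x = -0.06237; check Q = 0.04487

x = -0.06237 M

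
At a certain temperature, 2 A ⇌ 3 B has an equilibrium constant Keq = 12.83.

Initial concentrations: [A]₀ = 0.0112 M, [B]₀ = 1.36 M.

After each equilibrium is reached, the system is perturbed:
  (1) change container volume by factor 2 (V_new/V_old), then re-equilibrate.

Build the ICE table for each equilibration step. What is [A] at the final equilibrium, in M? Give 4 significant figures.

[A]_eq = 0.1071 M

Q₀ = 2.0053e+04 vs Keq = 12.83 ⇒ Q>K, reverse
Step 1:
                    A           B
  init         0.0112        1.36
  Δ            0.2572     -0.3858
  eq           0.2684      0.9742
  solve Keq expr → x = -0.1286; check Q = 12.83
Then change container volume by factor 2 (V_new/V_old).
Step 2:
                    A           B
  init         0.1342      0.4871
  Δ          -0.02716     0.04074
  eq           0.1071      0.5278
  solve Keq expr → x = 0.01358; check Q = 12.83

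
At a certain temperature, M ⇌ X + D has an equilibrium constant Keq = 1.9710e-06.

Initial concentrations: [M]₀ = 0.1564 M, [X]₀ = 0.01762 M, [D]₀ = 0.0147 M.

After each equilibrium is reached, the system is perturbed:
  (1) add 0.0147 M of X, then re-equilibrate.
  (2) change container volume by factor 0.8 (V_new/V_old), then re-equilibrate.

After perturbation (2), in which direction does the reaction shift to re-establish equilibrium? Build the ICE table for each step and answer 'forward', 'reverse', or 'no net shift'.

Q₀ = 0.001656 vs Keq = 1.9710e-06 ⇒ Q>K, reverse
Step 1:
                  M         X         D
  init       0.1564   0.01762    0.0147
  Δ         0.01459  -0.01459  -0.01459
  eq          0.171  0.003031 1.1118e-04
  solve Keq expr → x = -0.01459; check Q = 1.9710e-06
Then add 0.0147 M of X.
Step 2:
                  M         X         D
  init        0.171   0.01773 1.1118e-04
  Δ       9.2067e-05 -9.2067e-05 -9.2067e-05
  eq         0.1711   0.01764 1.9117e-05
  solve Keq expr → x = -9.2067e-05; check Q = 1.9710e-06
Then change container volume by factor 0.8 (V_new/V_old).
Step 3:
                  M         X         D
  init       0.2139   0.02205 2.3896e-05
  Δ       4.7746e-06 -4.7746e-06 -4.7746e-06
  eq         0.2139   0.02204 1.9121e-05
  solve Keq expr → x = -4.7746e-06; check Q = 1.9710e-06

Direction: reverse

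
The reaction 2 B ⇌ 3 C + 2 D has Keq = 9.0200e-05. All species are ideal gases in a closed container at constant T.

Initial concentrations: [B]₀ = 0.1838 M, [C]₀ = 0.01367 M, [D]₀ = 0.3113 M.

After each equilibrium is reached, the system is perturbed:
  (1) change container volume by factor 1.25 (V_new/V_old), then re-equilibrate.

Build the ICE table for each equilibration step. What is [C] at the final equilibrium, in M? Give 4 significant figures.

Q₀ = 7.3278e-06 vs Keq = 9.0200e-05 ⇒ Q<K, forward
Step 1:
                  B         C         D
  init       0.1838   0.01367    0.3113
  Δ        -0.01066   0.01599   0.01066
  eq         0.1731   0.02966     0.322
  solve Keq expr → x = 0.005329; check Q = 9.0200e-05
Then change container volume by factor 1.25 (V_new/V_old).
Step 2:
                  B         C         D
  init       0.1385   0.02373    0.2576
  Δ       -0.003453  0.005179  0.003453
  eq         0.1351   0.02891     0.261
  solve Keq expr → x = 0.001726; check Q = 9.0200e-05

[C]_eq = 0.02891 M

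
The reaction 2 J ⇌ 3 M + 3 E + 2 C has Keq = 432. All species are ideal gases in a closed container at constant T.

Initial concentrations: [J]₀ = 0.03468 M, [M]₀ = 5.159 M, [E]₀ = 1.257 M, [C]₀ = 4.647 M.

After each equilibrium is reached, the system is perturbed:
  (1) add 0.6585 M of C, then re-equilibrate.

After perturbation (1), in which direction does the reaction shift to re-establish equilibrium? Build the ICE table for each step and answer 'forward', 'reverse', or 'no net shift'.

Direction: reverse

Q₀ = 4.8965e+06 vs Keq = 432 ⇒ Q>K, reverse
Step 1:
                    J           M           E           C
  I           0.03468       5.159       1.257       4.647
  C            0.5306     -0.7959     -0.7959     -0.5306
  E            0.5652       4.363      0.4611       4.116
  solve Keq expr → x = -0.2653; check Q = 432
Then add 0.6585 M of C.
Step 2:
                    J           M           E           C
  I            0.5652       4.363      0.4611       4.775
  C           0.01976    -0.02964    -0.02964    -0.01976
  E             0.585       4.334      0.4315       4.755
  solve Keq expr → x = -0.009881; check Q = 432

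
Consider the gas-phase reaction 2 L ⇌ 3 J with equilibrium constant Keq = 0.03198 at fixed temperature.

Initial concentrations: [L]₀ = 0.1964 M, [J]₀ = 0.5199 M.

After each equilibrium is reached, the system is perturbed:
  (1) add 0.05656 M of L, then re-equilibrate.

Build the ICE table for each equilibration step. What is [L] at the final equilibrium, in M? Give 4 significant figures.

Q₀ = 3.643 vs Keq = 0.03198 ⇒ Q>K, reverse
Step 1:
                    L           J
  Initial      0.1964      0.5199
  Change       0.2272     -0.3409
  Equil        0.4236       0.179
  solve Keq expr → x = -0.1136; check Q = 0.03198
Then add 0.05656 M of L.
Step 2:
                    L           J
  Initial      0.4802       0.179
  Change    -0.008809     0.01321
  Equil        0.4714      0.1923
  solve Keq expr → x = 0.004404; check Q = 0.03198

[L]_eq = 0.4714 M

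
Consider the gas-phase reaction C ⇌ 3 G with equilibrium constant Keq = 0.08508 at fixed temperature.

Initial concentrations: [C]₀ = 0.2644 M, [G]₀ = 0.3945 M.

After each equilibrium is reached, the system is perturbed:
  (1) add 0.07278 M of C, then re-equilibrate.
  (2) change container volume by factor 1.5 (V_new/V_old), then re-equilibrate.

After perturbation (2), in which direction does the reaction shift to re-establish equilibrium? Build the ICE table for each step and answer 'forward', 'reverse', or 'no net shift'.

Direction: forward

Q₀ = 0.2322 vs Keq = 0.08508 ⇒ Q>K, reverse
Step 1:
                   C          G
  Initial     0.2644     0.3945
  Change     0.03358    -0.1007
  Equil        0.298     0.2938
  solve Keq expr → x = -0.03358; check Q = 0.08508
Then add 0.07278 M of C.
Step 2:
                   C          G
  Initial     0.3708     0.2938
  Change   -0.006756    0.02027
  Equil        0.364      0.314
  solve Keq expr → x = 0.006756; check Q = 0.08508
Then change container volume by factor 1.5 (V_new/V_old).
Step 3:
                   C          G
  Initial     0.2427     0.2094
  Change    -0.01918    0.05755
  Equil       0.2235     0.2669
  solve Keq expr → x = 0.01918; check Q = 0.08508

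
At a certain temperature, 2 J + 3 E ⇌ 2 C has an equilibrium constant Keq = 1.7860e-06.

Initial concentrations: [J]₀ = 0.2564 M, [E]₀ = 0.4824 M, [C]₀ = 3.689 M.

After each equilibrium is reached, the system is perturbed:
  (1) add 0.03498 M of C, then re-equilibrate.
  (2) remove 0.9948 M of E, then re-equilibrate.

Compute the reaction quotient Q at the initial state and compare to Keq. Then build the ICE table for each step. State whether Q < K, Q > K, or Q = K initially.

Q₀ = 1844; Q > K (proceeds reverse)

Q₀ = 1844 vs Keq = 1.7860e-06 ⇒ Q>K, reverse
Step 1:
                  J         E         C
  I          0.2564    0.4824     3.689
  C           3.615     5.422    -3.615
  E           3.871     5.905   0.07423
  solve Keq expr → x = -1.807; check Q = 1.7860e-06
Then add 0.03498 M of C.
Step 2:
                  J         E         C
  I           3.871     5.905    0.1092
  C         0.03339   0.05008  -0.03339
  E           3.905     5.955   0.07582
  solve Keq expr → x = -0.01669; check Q = 1.7860e-06
Then remove 0.9948 M of E.
Step 3:
                  J         E         C
  I           3.905      4.96   0.07582
  C         0.01747    0.0262  -0.01747
  E           3.922     4.986   0.05836
  solve Keq expr → x = -0.008733; check Q = 1.7860e-06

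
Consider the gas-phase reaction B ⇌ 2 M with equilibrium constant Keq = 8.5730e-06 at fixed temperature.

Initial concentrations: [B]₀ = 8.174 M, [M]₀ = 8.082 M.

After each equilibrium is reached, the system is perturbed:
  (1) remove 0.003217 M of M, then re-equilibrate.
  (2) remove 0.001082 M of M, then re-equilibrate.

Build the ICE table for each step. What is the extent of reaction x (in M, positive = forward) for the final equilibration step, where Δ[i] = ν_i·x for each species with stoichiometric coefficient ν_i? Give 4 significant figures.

Q₀ = 7.991 vs Keq = 8.5730e-06 ⇒ Q>K, reverse
Step 1:
                    B           M
  init          8.174       8.082
  Δ             4.036      -8.072
  eq            12.21     0.01023
  solve Keq expr → x = -4.036; check Q = 8.5730e-06
Then remove 0.003217 M of M.
Step 2:
                    B           M
  init          12.21    0.007014
  Δ         -0.001608    0.003216
  eq            12.21     0.01023
  solve Keq expr → x = 0.001608; check Q = 8.5730e-06
Then remove 0.001082 M of M.
Step 3:
                    B           M
  init          12.21    0.009148
  Δ       -5.4089e-04    0.001082
  eq            12.21     0.01023
  solve Keq expr → x = 5.4089e-04; check Q = 8.5730e-06

x = 5.4089e-04 M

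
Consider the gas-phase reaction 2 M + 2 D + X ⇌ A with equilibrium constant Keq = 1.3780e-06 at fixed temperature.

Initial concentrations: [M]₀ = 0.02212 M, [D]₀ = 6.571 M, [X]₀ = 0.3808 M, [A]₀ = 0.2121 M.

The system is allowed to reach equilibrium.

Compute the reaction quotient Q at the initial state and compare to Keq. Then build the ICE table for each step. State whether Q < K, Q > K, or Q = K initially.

Q₀ = 26.36 vs Keq = 1.3780e-06 ⇒ Q>K, reverse
Step 1:
                   M          D          X          A
  init       0.02212      6.571     0.3808     0.2121
  Δ           0.4242     0.4242     0.2121    -0.2121
  eq          0.4463      6.995     0.5929 7.9631e-06
  solve Keq expr → x = -0.2121; check Q = 1.3780e-06

Q₀ = 26.36; Q > K (proceeds reverse)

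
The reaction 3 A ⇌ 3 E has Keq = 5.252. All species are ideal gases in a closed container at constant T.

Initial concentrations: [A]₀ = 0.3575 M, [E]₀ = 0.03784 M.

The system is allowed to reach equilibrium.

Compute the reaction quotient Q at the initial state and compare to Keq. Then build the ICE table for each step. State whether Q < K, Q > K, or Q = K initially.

Q₀ = 0.001186 vs Keq = 5.252 ⇒ Q<K, forward
Step 1:
                   A          E
  Initial     0.3575    0.03784
  Change     -0.2131     0.2131
  Equil       0.1444      0.251
  solve Keq expr → x = 0.07104; check Q = 5.252

Q₀ = 0.001186; Q < K (proceeds forward)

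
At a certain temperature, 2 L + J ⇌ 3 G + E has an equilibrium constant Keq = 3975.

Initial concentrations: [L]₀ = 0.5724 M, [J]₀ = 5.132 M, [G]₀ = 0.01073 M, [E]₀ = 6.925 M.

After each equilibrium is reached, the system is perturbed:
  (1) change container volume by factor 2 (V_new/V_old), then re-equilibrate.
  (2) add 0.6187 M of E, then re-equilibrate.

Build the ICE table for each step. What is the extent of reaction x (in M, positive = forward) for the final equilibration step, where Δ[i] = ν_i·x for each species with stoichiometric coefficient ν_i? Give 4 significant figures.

Q₀ = 5.0878e-06 vs Keq = 3975 ⇒ Q<K, forward
Step 1:
                  L         J         G         E
  init       0.5724     5.132   0.01073     6.925
  Δ         -0.5573   -0.2787     0.836    0.2787
  eq        0.01506     4.853    0.8467     7.204
  solve Keq expr → x = 0.2787; check Q = 3975
Then change container volume by factor 2 (V_new/V_old).
Step 2:
                  L         J         G         E
  init     0.007528     2.427    0.4234     3.602
  Δ       -0.002142 -0.001071  0.003213  0.001071
  eq       0.005386     2.426    0.4266     3.603
  solve Keq expr → x = 0.001071; check Q = 3975
Then add 0.6187 M of E.
Step 3:
                  L         J         G         E
  init     0.005386     2.426    0.4266     4.222
  Δ       4.3049e-04 2.1525e-04 -6.4574e-04 -2.1525e-04
  eq       0.005816     2.426    0.4259     4.221
  solve Keq expr → x = -2.1525e-04; check Q = 3975

x = -2.1525e-04 M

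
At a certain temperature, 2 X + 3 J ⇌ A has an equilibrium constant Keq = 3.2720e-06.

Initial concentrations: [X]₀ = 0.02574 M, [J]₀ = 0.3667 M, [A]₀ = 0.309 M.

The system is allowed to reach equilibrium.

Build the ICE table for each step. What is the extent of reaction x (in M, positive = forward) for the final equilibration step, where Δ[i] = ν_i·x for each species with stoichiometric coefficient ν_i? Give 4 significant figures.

x = -0.309 M

Q₀ = 9458 vs Keq = 3.2720e-06 ⇒ Q>K, reverse
Step 1:
                   X          J          A
  init       0.02574     0.3667      0.309
  Δ            0.618      0.927     -0.309
  eq          0.6437      1.294 2.9357e-06
  solve Keq expr → x = -0.309; check Q = 3.2720e-06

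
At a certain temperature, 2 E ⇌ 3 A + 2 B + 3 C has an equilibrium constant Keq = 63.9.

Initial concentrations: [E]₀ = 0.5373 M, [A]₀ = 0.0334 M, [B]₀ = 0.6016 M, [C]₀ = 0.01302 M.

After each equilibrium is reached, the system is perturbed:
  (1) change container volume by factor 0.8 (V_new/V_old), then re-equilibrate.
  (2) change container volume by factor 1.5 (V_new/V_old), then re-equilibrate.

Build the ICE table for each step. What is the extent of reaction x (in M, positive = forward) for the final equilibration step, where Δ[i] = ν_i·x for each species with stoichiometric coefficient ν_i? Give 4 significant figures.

Q₀ = 1.0310e-10 vs Keq = 63.9 ⇒ Q<K, forward
Step 1:
                  E         A         B         C
  Initial    0.5373    0.0334    0.6016   0.01302
  Change    -0.4813    0.7219    0.4813    0.7219
  Equil     0.05603    0.7553     1.083    0.7349
  solve Keq expr → x = 0.2406; check Q = 63.9
Then change container volume by factor 0.8 (V_new/V_old).
Step 2:
                  E         A         B         C
  Initial   0.07003    0.9441     1.354    0.9187
  Change    0.03919  -0.05878  -0.03919  -0.05878
  Equil      0.1092    0.8854     1.314    0.8599
  solve Keq expr → x = -0.01959; check Q = 63.9
Then change container volume by factor 1.5 (V_new/V_old).
Step 3:
                  E         A         B         C
  Initial   0.07281    0.5902    0.8763    0.5733
  Change   -0.04203   0.06304   0.04203   0.06304
  Equil     0.03079    0.6533    0.9183    0.6363
  solve Keq expr → x = 0.02101; check Q = 63.9

x = 0.02101 M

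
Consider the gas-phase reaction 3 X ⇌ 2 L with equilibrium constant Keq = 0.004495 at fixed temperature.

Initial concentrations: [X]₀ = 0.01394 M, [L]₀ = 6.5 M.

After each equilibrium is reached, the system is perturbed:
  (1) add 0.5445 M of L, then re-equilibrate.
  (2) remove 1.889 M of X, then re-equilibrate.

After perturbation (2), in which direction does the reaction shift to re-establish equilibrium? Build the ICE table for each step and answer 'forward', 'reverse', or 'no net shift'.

Q₀ = 1.5597e+07 vs Keq = 0.004495 ⇒ Q>K, reverse
Step 1:
                   X          L
  I          0.01394        6.5
  C            7.626     -5.084
  E             7.64      1.416
  solve Keq expr → x = -2.542; check Q = 0.004495
Then add 0.5445 M of L.
Step 2:
                   X          L
  I             7.64       1.96
  C           0.5733    -0.3822
  E            8.213      1.578
  solve Keq expr → x = -0.1911; check Q = 0.004495
Then remove 1.889 M of X.
Step 3:
                   X          L
  I            6.324      1.578
  C           0.5533    -0.3689
  E            6.878      1.209
  solve Keq expr → x = -0.1844; check Q = 0.004495

Direction: reverse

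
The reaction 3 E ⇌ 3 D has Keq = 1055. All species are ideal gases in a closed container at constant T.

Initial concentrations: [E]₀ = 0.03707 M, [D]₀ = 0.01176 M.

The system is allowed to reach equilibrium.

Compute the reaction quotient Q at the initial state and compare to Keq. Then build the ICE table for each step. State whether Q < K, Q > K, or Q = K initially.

Q₀ = 0.03193; Q < K (proceeds forward)

Q₀ = 0.03193 vs Keq = 1055 ⇒ Q<K, forward
Step 1:
                   E          D
  I          0.03707    0.01176
  C          -0.0327     0.0327
  E         0.004368    0.04446
  solve Keq expr → x = 0.0109; check Q = 1055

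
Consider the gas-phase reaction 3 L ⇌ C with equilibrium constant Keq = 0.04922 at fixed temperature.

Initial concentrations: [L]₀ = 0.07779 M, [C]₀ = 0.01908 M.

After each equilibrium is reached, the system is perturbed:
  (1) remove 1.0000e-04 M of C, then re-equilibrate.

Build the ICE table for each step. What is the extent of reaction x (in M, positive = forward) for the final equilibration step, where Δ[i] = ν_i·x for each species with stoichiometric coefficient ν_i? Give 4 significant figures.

x = 9.9205e-05 M

Q₀ = 40.53 vs Keq = 0.04922 ⇒ Q>K, reverse
Step 1:
                  L         C
  init      0.07779   0.01908
  Δ         0.05688  -0.01896
  eq         0.1347 1.2021e-04
  solve Keq expr → x = -0.01896; check Q = 0.04922
Then remove 1.0000e-04 M of C.
Step 2:
                  L         C
  init       0.1347 2.0212e-05
  Δ       -2.9761e-04 9.9205e-05
  eq         0.1344 1.1942e-04
  solve Keq expr → x = 9.9205e-05; check Q = 0.04922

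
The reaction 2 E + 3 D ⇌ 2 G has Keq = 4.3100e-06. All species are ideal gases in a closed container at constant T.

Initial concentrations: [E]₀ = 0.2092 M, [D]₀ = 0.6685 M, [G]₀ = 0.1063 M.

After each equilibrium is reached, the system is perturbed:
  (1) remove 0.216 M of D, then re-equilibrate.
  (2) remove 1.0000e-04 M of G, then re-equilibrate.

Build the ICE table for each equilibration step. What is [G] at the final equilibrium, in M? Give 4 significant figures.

Q₀ = 0.8642 vs Keq = 4.3100e-06 ⇒ Q>K, reverse
Step 1:
                  E         D         G
  I          0.2092    0.6685    0.1063
  C          0.1058    0.1587   -0.1058
  E           0.315    0.8272 4.9202e-04
  solve Keq expr → x = -0.0529; check Q = 4.3100e-06
Then remove 0.216 M of D.
Step 2:
                  E         D         G
  I           0.315    0.6112 4.9202e-04
  C       1.7914e-04 2.6871e-04 -1.7914e-04
  E          0.3152    0.6115 3.1288e-04
  solve Keq expr → x = -8.9570e-05; check Q = 4.3100e-06
Then remove 1.0000e-04 M of G.
Step 3:
                  E         D         G
  I          0.3152    0.6115 2.1288e-04
  C       -9.9786e-05 -1.4968e-04 9.9786e-05
  E          0.3151    0.6113 3.1267e-04
  solve Keq expr → x = 4.9893e-05; check Q = 4.3100e-06

[G]_eq = 3.1267e-04 M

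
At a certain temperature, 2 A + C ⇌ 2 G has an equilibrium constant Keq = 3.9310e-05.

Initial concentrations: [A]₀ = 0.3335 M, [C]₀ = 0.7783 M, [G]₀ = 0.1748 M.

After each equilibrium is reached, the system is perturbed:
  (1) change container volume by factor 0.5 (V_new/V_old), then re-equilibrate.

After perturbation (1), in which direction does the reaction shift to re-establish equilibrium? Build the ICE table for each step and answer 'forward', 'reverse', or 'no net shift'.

Q₀ = 0.353 vs Keq = 3.9310e-05 ⇒ Q>K, reverse
Step 1:
                   A          C          G
  init        0.3335     0.7783     0.1748
  Δ           0.1719    0.08593    -0.1719
  eq          0.5054     0.8642   0.002946
  solve Keq expr → x = -0.08593; check Q = 3.9310e-05
Then change container volume by factor 0.5 (V_new/V_old).
Step 2:
                   A          C          G
  init         1.011      1.728   0.005891
  Δ        -0.002417  -0.001209   0.002417
  eq           1.008      1.727   0.008308
  solve Keq expr → x = 0.001209; check Q = 3.9310e-05

Direction: forward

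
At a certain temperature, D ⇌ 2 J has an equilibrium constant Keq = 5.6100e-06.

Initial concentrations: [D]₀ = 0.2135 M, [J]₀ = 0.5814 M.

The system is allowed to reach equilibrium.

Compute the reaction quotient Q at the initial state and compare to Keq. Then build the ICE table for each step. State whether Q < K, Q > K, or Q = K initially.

Q₀ = 1.583 vs Keq = 5.6100e-06 ⇒ Q>K, reverse
Step 1:
                    D           J
  I            0.2135      0.5814
  C            0.2899     -0.5797
  E            0.5034     0.00168
  solve Keq expr → x = -0.2899; check Q = 5.6100e-06

Q₀ = 1.583; Q > K (proceeds reverse)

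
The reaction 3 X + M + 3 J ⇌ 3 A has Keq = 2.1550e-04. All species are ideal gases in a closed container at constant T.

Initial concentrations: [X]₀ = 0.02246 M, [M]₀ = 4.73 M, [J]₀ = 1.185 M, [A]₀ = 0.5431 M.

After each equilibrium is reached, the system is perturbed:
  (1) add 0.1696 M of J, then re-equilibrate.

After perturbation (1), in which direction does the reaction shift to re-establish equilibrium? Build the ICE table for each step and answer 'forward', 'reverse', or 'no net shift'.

Q₀ = 1796 vs Keq = 2.1550e-04 ⇒ Q>K, reverse
Step 1:
                  X         M         J         A
  Initial   0.02246      4.73     1.185    0.5431
  Change     0.4619     0.154    0.4619   -0.4619
  Equil      0.4844     4.884     1.647   0.08115
  solve Keq expr → x = -0.154; check Q = 2.1550e-04
Then add 0.1696 M of J.
Step 2:
                  X         M         J         A
  Initial    0.4844     4.884     1.817   0.08115
  Change  -0.006765 -0.002255 -0.006765  0.006765
  Equil      0.4776     4.882      1.81   0.08792
  solve Keq expr → x = 0.002255; check Q = 2.1550e-04

Direction: forward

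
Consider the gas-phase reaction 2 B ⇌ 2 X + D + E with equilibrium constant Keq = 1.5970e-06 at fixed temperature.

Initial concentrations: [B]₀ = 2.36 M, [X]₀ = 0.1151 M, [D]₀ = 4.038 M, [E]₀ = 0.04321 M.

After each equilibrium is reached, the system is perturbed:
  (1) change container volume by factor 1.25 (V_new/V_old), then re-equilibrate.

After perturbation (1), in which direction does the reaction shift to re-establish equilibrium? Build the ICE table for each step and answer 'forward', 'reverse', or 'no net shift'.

Direction: forward

Q₀ = 4.1503e-04 vs Keq = 1.5970e-06 ⇒ Q>K, reverse
Step 1:
                    B           X           D           E
  I              2.36      0.1151       4.038     0.04321
  C           0.08206    -0.08206    -0.04103    -0.04103
  E             2.442     0.03304       3.997    0.002182
  solve Keq expr → x = -0.04103; check Q = 1.5970e-06
Then change container volume by factor 1.25 (V_new/V_old).
Step 2:
                    B           X           D           E
  I             1.954     0.02644       3.198    0.001746
  C         -0.001415    0.001415  7.0768e-04  7.0768e-04
  E             1.952     0.02785       3.198    0.002453
  solve Keq expr → x = 7.0768e-04; check Q = 1.5970e-06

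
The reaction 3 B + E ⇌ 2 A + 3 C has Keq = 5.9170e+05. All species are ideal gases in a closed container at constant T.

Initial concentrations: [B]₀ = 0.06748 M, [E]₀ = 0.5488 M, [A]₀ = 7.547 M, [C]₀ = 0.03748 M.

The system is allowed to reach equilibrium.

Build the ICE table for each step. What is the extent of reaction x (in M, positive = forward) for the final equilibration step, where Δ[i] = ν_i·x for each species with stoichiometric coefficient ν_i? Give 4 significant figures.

Q₀ = 17.78 vs Keq = 5.9170e+05 ⇒ Q<K, forward
Step 1:
                    B           E           A           C
  I           0.06748      0.5488       7.547     0.03748
  C          -0.06183    -0.02061     0.04122     0.06183
  E          0.005651      0.5282       7.588     0.09931
  solve Keq expr → x = 0.02061; check Q = 5.9170e+05

x = 0.02061 M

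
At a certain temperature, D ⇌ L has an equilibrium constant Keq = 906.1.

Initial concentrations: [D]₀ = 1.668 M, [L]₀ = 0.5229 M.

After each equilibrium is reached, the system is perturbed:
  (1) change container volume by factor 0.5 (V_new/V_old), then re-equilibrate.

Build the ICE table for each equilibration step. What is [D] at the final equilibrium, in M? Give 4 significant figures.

[D]_eq = 0.004831 M

Q₀ = 0.3135 vs Keq = 906.1 ⇒ Q<K, forward
Step 1:
                    D           L
  I             1.668      0.5229
  C            -1.666       1.666
  E          0.002415       2.188
  solve Keq expr → x = 1.666; check Q = 906.1
Then change container volume by factor 0.5 (V_new/V_old).
Step 2:
                    D           L
  I          0.004831       4.377
  C                 0           0
  E          0.004831       4.377
  solve Keq expr → x = 0; check Q = 906.1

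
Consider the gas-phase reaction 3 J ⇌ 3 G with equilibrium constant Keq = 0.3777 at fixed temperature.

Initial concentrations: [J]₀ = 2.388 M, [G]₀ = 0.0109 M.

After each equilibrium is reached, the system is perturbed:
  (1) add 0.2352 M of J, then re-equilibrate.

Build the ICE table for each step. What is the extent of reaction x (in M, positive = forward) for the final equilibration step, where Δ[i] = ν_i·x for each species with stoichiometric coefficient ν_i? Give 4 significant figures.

Q₀ = 9.5099e-08 vs Keq = 0.3777 ⇒ Q<K, forward
Step 1:
                    J           G
  I             2.388      0.0109
  C           -0.9956      0.9956
  E             1.392       1.006
  solve Keq expr → x = 0.3319; check Q = 0.3777
Then add 0.2352 M of J.
Step 2:
                    J           G
  I             1.628       1.006
  C          -0.09868     0.09868
  E             1.529       1.105
  solve Keq expr → x = 0.03289; check Q = 0.3777

x = 0.03289 M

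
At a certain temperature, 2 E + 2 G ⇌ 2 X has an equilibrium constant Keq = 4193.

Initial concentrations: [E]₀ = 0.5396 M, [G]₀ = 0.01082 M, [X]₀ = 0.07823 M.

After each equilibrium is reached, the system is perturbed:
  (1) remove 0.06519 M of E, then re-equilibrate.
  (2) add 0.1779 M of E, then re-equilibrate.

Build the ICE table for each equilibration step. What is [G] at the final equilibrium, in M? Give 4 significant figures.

Q₀ = 179.5 vs Keq = 4193 ⇒ Q<K, forward
Step 1:
                   E          G          X
  init        0.5396    0.01082    0.07823
  Δ        -0.008305  -0.008305   0.008305
  eq          0.5313   0.002515    0.08653
  solve Keq expr → x = 0.004152; check Q = 4193
Then remove 0.06519 M of E.
Step 2:
                   E          G          X
  init        0.4661   0.002515    0.08653
  Δ       3.3851e-04 3.3851e-04 -3.3851e-04
  eq          0.4664   0.002854     0.0862
  solve Keq expr → x = -1.6925e-04; check Q = 4193
Then add 0.1779 M of E.
Step 3:
                   E          G          X
  init        0.6443   0.002854     0.0862
  Δ       -7.6706e-04 -7.6706e-04 7.6706e-04
  eq          0.6436   0.002087    0.08696
  solve Keq expr → x = 3.8353e-04; check Q = 4193

[G]_eq = 0.002087 M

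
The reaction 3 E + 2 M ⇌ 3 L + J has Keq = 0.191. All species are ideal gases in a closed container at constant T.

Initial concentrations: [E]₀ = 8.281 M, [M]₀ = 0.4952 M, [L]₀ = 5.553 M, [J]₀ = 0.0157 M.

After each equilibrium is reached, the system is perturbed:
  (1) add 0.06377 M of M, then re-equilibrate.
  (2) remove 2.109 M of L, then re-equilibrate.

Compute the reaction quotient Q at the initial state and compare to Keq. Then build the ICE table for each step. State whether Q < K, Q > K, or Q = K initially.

Q₀ = 0.01931; Q < K (proceeds forward)

Q₀ = 0.01931 vs Keq = 0.191 ⇒ Q<K, forward
Step 1:
                    E           M           L           J
  Initial       8.281      0.4952       5.553      0.0157
  Change      -0.1802     -0.1202      0.1802     0.06008
  Equil         8.101       0.375       5.733     0.07578
  solve Keq expr → x = 0.06008; check Q = 0.191
Then add 0.06377 M of M.
Step 2:
                    E           M           L           J
  Initial       8.101      0.4388       5.733     0.07578
  Change     -0.03884     -0.0259     0.03884     0.01295
  Equil         8.062      0.4129       5.772     0.08873
  solve Keq expr → x = 0.01295; check Q = 0.191
Then remove 2.109 M of L.
Step 3:
                    E           M           L           J
  Initial       8.062      0.4129       3.663     0.08873
  Change      -0.1736     -0.1157      0.1736     0.05787
  Equil         7.888      0.2972       3.837      0.1466
  solve Keq expr → x = 0.05787; check Q = 0.191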